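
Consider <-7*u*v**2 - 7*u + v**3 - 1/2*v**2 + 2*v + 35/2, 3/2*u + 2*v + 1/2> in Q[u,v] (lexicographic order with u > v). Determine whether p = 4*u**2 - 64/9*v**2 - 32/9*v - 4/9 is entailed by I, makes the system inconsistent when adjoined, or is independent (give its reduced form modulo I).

First compute the reduced Gröbner basis of I by Buchberger's algorithm.
f_1 = -7*u*v**2 - 7*u + v**3 - 1/2*v**2 + 2*v + 35/2, LT = u*v**2.
f_2 = 3/2*u + 2*v + 1/2, LT = u.

S(f_1,f_2): lcm = u*v**2. S = u - 31/21*v**3 - 11/42*v**2 - 2/7*v - 5/2.
  reduce S modulo (f_1, f_2):
  remainder -31/21*v**3 - 11/42*v**2 - 34/21*v - 17/6 ≠ 0; add h_3 = -31/21*v**3 - 11/42*v**2 - 34/21*v - 17/6 to the basis.

The other S-polynomials (S(f_1,h_3), S(f_2,h_3)) all reduce to 0 modulo the current basis, so we have a Gröbner basis.
Inter-reduce: drop elements whose leading term is divisible by another's, tail-reduce, and make monic.
Reduced Gröbner basis: {u + 4/3*v + 1/3, v**3 + 11/62*v**2 + 34/31*v + 119/62}.
Label its elements g_1 = u + 4/3*v + 1/3, g_2 = v**3 + 11/62*v**2 + 34/31*v + 119/62.

Reduce p = 4*u**2 - 64/9*v**2 - 32/9*v - 4/9 modulo G:
  leading term u**2: subtract (4*u)·g_1 from 4*u**2 - 64/9*v**2 - 32/9*v - 4/9 → -16/3*u*v - 4/3*u - 64/9*v**2 - 32/9*v - 4/9
  leading term u*v: subtract (-16/3*v)·g_1 from -16/3*u*v - 4/3*u - 64/9*v**2 - 32/9*v - 4/9 → -4/3*u - 16/9*v - 4/9
  leading term u: subtract (-4/3)·g_1 from -4/3*u - 16/9*v - 4/9 → 0
  normal form = 0.
Since the normal form is 0, p ∈ I.

4*u**2 - 64/9*v**2 - 32/9*v - 4/9 lies in I (it reduces to 0).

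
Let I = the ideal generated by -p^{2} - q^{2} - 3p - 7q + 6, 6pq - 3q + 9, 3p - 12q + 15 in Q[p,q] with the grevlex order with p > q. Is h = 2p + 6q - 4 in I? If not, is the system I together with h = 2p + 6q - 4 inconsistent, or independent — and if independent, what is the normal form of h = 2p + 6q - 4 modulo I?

First compute the reduced Gröbner basis of I by Buchberger's algorithm.
f_1 = -p^{2} - q^{2} - 3p - 7q + 6, LT = p^{2}.
f_2 = 6pq - 3q + 9, LT = pq.
f_3 = 3p - 12q + 15, LT = p.

S(f_1,f_2): lcm = p^{2}q. S = q^{3} + \tfrac{7}{2}pq + 7q^{2} - \tfrac{3}{2}p - 6q.
  leading term q^{3}: no divisor's leading term divides it; move q^{3} to the remainder.
  leading term pq: subtract (\tfrac{7}{12})·f_2 from \tfrac{7}{2}pq + 7q^{2} - \tfrac{3}{2}p - 6q → 7q^{2} - \tfrac{3}{2}p - \tfrac{17}{4}q - \tfrac{21}{4}
  leading term q^{2}: no divisor's leading term divides it; move 7q^{2} to the remainder.
  leading term p: subtract (-\tfrac{1}{2})·f_3 from -\tfrac{3}{2}p - \tfrac{17}{4}q - \tfrac{21}{4} → -\tfrac{41}{4}q + \tfrac{9}{4}
  leading term q: no divisor's leading term divides it; move -\tfrac{41}{4}q to the remainder.
  leading term 1: no divisor's leading term divides it; move \tfrac{9}{4} to the remainder.
  remainder q^{3} + 7q^{2} - \tfrac{41}{4}q + \tfrac{9}{4} ≠ 0; add k_4 = q^{3} + 7q^{2} - \tfrac{41}{4}q + \tfrac{9}{4} to the basis.

S(f_1,f_3): lcm = p^{2}. S = 4pq + q^{2} - 2p + 7q - 6.
  leading term pq: subtract (\tfrac{2}{3})·f_2 from 4pq + q^{2} - 2p + 7q - 6 → q^{2} - 2p + 9q - 12
  leading term q^{2}: no divisor's leading term divides it; move q^{2} to the remainder.
  leading term p: subtract (-\tfrac{2}{3})·f_3 from -2p + 9q - 12 → q - 2
  leading term q: no divisor's leading term divides it; move q to the remainder.
  leading term 1: no divisor's leading term divides it; move -2 to the remainder.
  remainder q^{2} + q - 2 ≠ 0; add k_5 = q^{2} + q - 2 to the basis.

S(f_2,f_3): lcm = pq. S = 4q^{2} - \tfrac{11}{2}q + \tfrac{3}{2}.
  leading term q^{2}: subtract (4)·k_5 from 4q^{2} - \tfrac{11}{2}q + \tfrac{3}{2} → -\tfrac{19}{2}q + \tfrac{19}{2}
  leading term q: no divisor's leading term divides it; move -\tfrac{19}{2}q to the remainder.
  leading term 1: no divisor's leading term divides it; move \tfrac{19}{2} to the remainder.
  remainder -\tfrac{19}{2}q + \tfrac{19}{2} ≠ 0; add k_6 = -\tfrac{19}{2}q + \tfrac{19}{2} to the basis.

The other S-polynomials (S(f_1,k_4), S(f_2,k_4), S(f_3,k_4), S(f_1,k_5), S(f_2,k_5), S(f_3,k_5), S(k_4,k_5), S(f_1,k_6), S(f_2,k_6), S(f_3,k_6), S(k_4,k_6), S(k_5,k_6)) all reduce to 0 modulo the current basis, so we have a Gröbner basis.
Inter-reduce: drop elements whose leading term is divisible by another's, tail-reduce, and make monic.
Reduced Gröbner basis: {p + 1, q - 1}.
Label its elements g_1 = p + 1, g_2 = q - 1.

Reduce h = 2p + 6q - 4 modulo G:
  leading term p: subtract (2)·g_1 from 2p + 6q - 4 → 6q - 6
  leading term q: subtract (6)·g_2 from 6q - 6 → 0
  normal form = 0.
Since the normal form is 0, h ∈ I.

2p + 6q - 4 lies in I (it reduces to 0).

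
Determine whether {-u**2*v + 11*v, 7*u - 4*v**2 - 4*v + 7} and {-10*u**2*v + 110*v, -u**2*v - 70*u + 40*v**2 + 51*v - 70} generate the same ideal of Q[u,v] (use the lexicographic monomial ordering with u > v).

For a fixed monomial order, each ideal has a unique reduced Gröbner basis; comparing bases decides equality.
Buchberger on the first generating set:
f_1 = -u**2*v + 11*v, LT = u**2*v.
f_2 = 7*u - 4*v**2 - 4*v + 7, LT = u.

S(f_1,f_2): lcm = u**2*v. S = 4/7*u*v**3 + 4/7*u*v**2 - u*v - 11*v.
  leading term u*v**3: subtract (4/49*v**3)·f_2 from 4/7*u*v**3 + 4/7*u*v**2 - u*v - 11*v → 4/7*u*v**2 - u*v + 16/49*v**5 + 16/49*v**4 - 4/7*v**3 - 11*v
  leading term u*v**2: subtract (4/49*v**2)·f_2 from 4/7*u*v**2 - u*v + 16/49*v**5 + 16/49*v**4 - 4/7*v**3 - 11*v → -u*v + 16/49*v**5 + 32/49*v**4 - 12/49*v**3 - 4/7*v**2 - 11*v
  leading term u*v: subtract (-1/7*v)·f_2 from -u*v + 16/49*v**5 + 32/49*v**4 - 12/49*v**3 - 4/7*v**2 - 11*v → 16/49*v**5 + 32/49*v**4 - 40/49*v**3 - 8/7*v**2 - 10*v
  leading term v**5: no divisor's leading term divides it; move 16/49*v**5 to the remainder.
  leading term v**4: no divisor's leading term divides it; move 32/49*v**4 to the remainder.
  leading term v**3: no divisor's leading term divides it; move -40/49*v**3 to the remainder.
  leading term v**2: no divisor's leading term divides it; move -8/7*v**2 to the remainder.
  leading term v: no divisor's leading term divides it; move -10*v to the remainder.
  remainder 16/49*v**5 + 32/49*v**4 - 40/49*v**3 - 8/7*v**2 - 10*v ≠ 0; add g_3 = 16/49*v**5 + 32/49*v**4 - 40/49*v**3 - 8/7*v**2 - 10*v to the basis.

The other S-polynomials (S(f_1,g_3), S(f_2,g_3)) all reduce to 0 modulo the current basis, so we have a Gröbner basis.
Inter-reduce: drop elements whose leading term is divisible by another's, tail-reduce, and make monic.
Reduced Gröbner basis: {u - 4/7*v**2 - 4/7*v + 1, v**5 + 2*v**4 - 5/2*v**3 - 7/2*v**2 - 245/8*v}.

Buchberger on the second generating set:
h_1 = -10*u**2*v + 110*v, LT = u**2*v.
h_2 = -u**2*v - 70*u + 40*v**2 + 51*v - 70, LT = u**2*v.

S(h_1,h_2): lcm = u**2*v. S = -70*u + 40*v**2 + 40*v - 70.
  leading term u: no divisor's leading term divides it; move -70*u to the remainder.
  leading term v**2: no divisor's leading term divides it; move 40*v**2 to the remainder.
  leading term v: no divisor's leading term divides it; move 40*v to the remainder.
  leading term 1: no divisor's leading term divides it; move -70 to the remainder.
  remainder -70*u + 40*v**2 + 40*v - 70 ≠ 0; add k_3 = -70*u + 40*v**2 + 40*v - 70 to the basis.

S(h_1,k_3): lcm = u**2*v. S = 4/7*u*v**3 + 4/7*u*v**2 - u*v - 11*v.
  leading term u*v**3: subtract (-2/245*v**3)·k_3 from 4/7*u*v**3 + 4/7*u*v**2 - u*v - 11*v → 4/7*u*v**2 - u*v + 16/49*v**5 + 16/49*v**4 - 4/7*v**3 - 11*v
  leading term u*v**2: subtract (-2/245*v**2)·k_3 from 4/7*u*v**2 - u*v + 16/49*v**5 + 16/49*v**4 - 4/7*v**3 - 11*v → -u*v + 16/49*v**5 + 32/49*v**4 - 12/49*v**3 - 4/7*v**2 - 11*v
  leading term u*v: subtract (1/70*v)·k_3 from -u*v + 16/49*v**5 + 32/49*v**4 - 12/49*v**3 - 4/7*v**2 - 11*v → 16/49*v**5 + 32/49*v**4 - 40/49*v**3 - 8/7*v**2 - 10*v
  leading term v**5: no divisor's leading term divides it; move 16/49*v**5 to the remainder.
  leading term v**4: no divisor's leading term divides it; move 32/49*v**4 to the remainder.
  leading term v**3: no divisor's leading term divides it; move -40/49*v**3 to the remainder.
  leading term v**2: no divisor's leading term divides it; move -8/7*v**2 to the remainder.
  leading term v: no divisor's leading term divides it; move -10*v to the remainder.
  remainder 16/49*v**5 + 32/49*v**4 - 40/49*v**3 - 8/7*v**2 - 10*v ≠ 0; add k_4 = 16/49*v**5 + 32/49*v**4 - 40/49*v**3 - 8/7*v**2 - 10*v to the basis.

The other S-polynomials (S(h_2,k_3), S(h_1,k_4), S(h_2,k_4), S(k_3,k_4)) all reduce to 0 modulo the current basis, so we have a Gröbner basis.
Inter-reduce: drop elements whose leading term is divisible by another's, tail-reduce, and make monic.
Reduced Gröbner basis: {u - 4/7*v**2 - 4/7*v + 1, v**5 + 2*v**4 - 5/2*v**3 - 7/2*v**2 - 245/8*v}.

These coincide, so the ideals are equal.

Yes, the ideals are equal.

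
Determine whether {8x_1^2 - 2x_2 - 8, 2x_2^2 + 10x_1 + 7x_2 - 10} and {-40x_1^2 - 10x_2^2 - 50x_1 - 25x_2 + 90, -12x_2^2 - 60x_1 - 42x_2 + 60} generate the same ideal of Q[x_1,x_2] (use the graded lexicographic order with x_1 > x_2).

Equality of ideals is decidable: compute both reduced Gröbner bases (unique for the ordering) and check whether they agree.
Buchberger on the first generating set:
f_1 = 8x_1^2 - 2x_2 - 8, LT = x_1^2.
f_2 = 2x_2^2 + 10x_1 + 7x_2 - 10, LT = x_2^2.

The S-polynomials (S(f_1,f_2)) all reduce to 0 modulo the current basis, so we have a Gröbner basis.
Inter-reduce: drop elements whose leading term is divisible by another's, tail-reduce, and make monic.
Reduced Gröbner basis: {x_1^2 - 1/4x_2 - 1, x_2^2 + 5x_1 + 7/2x_2 - 5}.

Buchberger on the second generating set:
h_1 = -40x_1^2 - 10x_2^2 - 50x_1 - 25x_2 + 90, LT = x_1^2.
h_2 = -12x_2^2 - 60x_1 - 42x_2 + 60, LT = x_2^2.

The S-polynomials (S(h_1,h_2)) all reduce to 0 modulo the current basis, so we have a Gröbner basis.
Inter-reduce: drop elements whose leading term is divisible by another's, tail-reduce, and make monic.
Reduced Gröbner basis: {x_1^2 - 1/4x_2 - 1, x_2^2 + 5x_1 + 7/2x_2 - 5}.

Same reduced basis, so the two generating sets span the same ideal.

Yes, the ideals are equal.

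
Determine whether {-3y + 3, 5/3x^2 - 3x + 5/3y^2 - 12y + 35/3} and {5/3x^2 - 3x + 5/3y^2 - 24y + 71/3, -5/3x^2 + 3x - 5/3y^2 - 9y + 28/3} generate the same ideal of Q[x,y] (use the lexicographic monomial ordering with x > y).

Since reduced Gröbner bases are canonical representatives of ideals under a given ordering, it suffices to compute and compare them.
Buchberger on the first generating set:
f_1 = -3y + 3, LT = y.
f_2 = 5/3x^2 - 3x + 5/3y^2 - 12y + 35/3, LT = x^2.

The S-polynomials (S(f_1,f_2)) all reduce to 0 modulo the current basis, so we have a Gröbner basis.
Inter-reduce: drop elements whose leading term is divisible by another's, tail-reduce, and make monic.
Reduced Gröbner basis: {x^2 - 9/5x + 4/5, y - 1}.

Buchberger on the second generating set:
h_1 = 5/3x^2 - 3x + 5/3y^2 - 24y + 71/3, LT = x^2.
h_2 = -5/3x^2 + 3x - 5/3y^2 - 9y + 28/3, LT = x^2.

S(h_1,h_2): lcm = x^2. S = -99/5y + 99/5.
  leading term y: no divisor's leading term divides it; move -99/5y to the remainder.
  leading term 1: no divisor's leading term divides it; move 99/5 to the remainder.
  remainder -99/5y + 99/5 ≠ 0; add k_3 = -99/5y + 99/5 to the basis.

The other S-polynomials (S(h_1,k_3), S(h_2,k_3)) all reduce to 0 modulo the current basis, so we have a Gröbner basis.
Inter-reduce: drop elements whose leading term is divisible by another's, tail-reduce, and make monic.
Reduced Gröbner basis: {x^2 - 9/5x + 4/5, y - 1}.

The two bases agree; hence the ideals are identical.

Yes, the ideals are equal.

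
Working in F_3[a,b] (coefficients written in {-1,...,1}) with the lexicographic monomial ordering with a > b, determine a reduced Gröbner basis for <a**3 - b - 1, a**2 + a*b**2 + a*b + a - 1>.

Buchberger's algorithm terminates because the ascending chain of leading-term ideals stabilizes.

f_1 = a**3 - b - 1, LT = a**3.
f_2 = a**2 + a*b**2 + a*b + a - 1, LT = a**2.

S(f_1,f_2): lcm = a**3. S = -a**2*b**2 - a**2*b - a**2 + a - b - 1.
  reduce S modulo (f_1, f_2):
  remainder a*b**4 - a*b**3 - a*b - a - b**2 + b + 1 ≠ 0; add g_3 = a*b**4 - a*b**3 - a*b - a - b**2 + b + 1 to the basis.

S(f_1,g_3): lcm = a**3*b**4. S = a**3*b**3 + a**3*b + a**3 + a**2*b**2 - a**2*b - a**2 - b**5 - b**4.
  reduce S modulo (f_1, f_2, g_3):
  remainder -a*b**3 + a*b**2 + a*b - b**5 + b**3 + b**2 - b + 1 ≠ 0; add g_4 = -a*b**3 + a*b**2 + a*b - b**5 + b**3 + b**2 - b + 1 to the basis.

S(f_2,g_3): lcm = a**2*b**4. S = a**2*b**3 + a**2*b + a**2 + a*b**6 + a*b**5 + a*b**4 + a*b**2 - a*b - a - b**4.
  reduce S modulo (f_1, f_2, g_3, g_4):
  remainder a*b**2 - a*b - a + b**3 - b**2 - b ≠ 0; add g_5 = a*b**2 - a*b - a + b**3 - b**2 - b to the basis.

S(g_3,g_4): lcm = a*b**4. S = a*b**2 - a*b - a - b**6 + b**4 + b**3 + b**2 - b + 1.
  reduce S modulo (f_1, f_2, g_3, g_4, g_5):
  remainder -b**6 + b**4 - b**2 + 1 ≠ 0; add g_6 = -b**6 + b**4 - b**2 + 1 to the basis.

S(g_3,g_5): lcm = a*b**4. S = a*b**2 - a*b - a - b**5 + b**4 + b**3 - b**2 + b + 1.
  reduce S modulo (f_1, f_2, g_3, g_4, g_5, g_6):
  remainder -b**5 + b**4 - b + 1 ≠ 0; add g_7 = -b**5 + b**4 - b + 1 to the basis.

The other S-polynomials (S(f_1,g_4), S(f_2,g_4), S(f_1,g_5), S(f_2,g_5), S(g_4,g_5), S(f_1,g_6), S(f_2,g_6), S(g_3,g_6), S(g_4,g_6), S(g_5,g_6), S(f_1,g_7), S(f_2,g_7), S(g_3,g_7), S(g_4,g_7), S(g_5,g_7), S(g_6,g_7)) all reduce to 0 modulo the current basis, so we have a Gröbner basis.
Inter-reduce: drop elements whose leading term is divisible by another's, tail-reduce, and make monic.

G = {a**2 - a*b - a - b**3 + b**2 + b - 1, a*b**2 - a*b - a + b**3 - b**2 - b, b**5 - b**4 + b - 1}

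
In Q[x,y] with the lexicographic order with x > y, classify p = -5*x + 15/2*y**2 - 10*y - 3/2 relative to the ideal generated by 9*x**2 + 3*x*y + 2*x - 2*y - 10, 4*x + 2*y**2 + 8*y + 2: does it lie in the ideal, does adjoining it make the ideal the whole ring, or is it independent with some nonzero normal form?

Adjoining -5*x + 15/2*y**2 - 10*y - 3/2 makes the ideal the whole ring: the system is inconsistent.

First compute the reduced Gröbner basis of I by Buchberger's algorithm.
f_1 = 9*x**2 + 3*x*y + 2*x - 2*y - 10, LT = x**2.
f_2 = 4*x + 2*y**2 + 8*y + 2, LT = x.

S(f_1,f_2): lcm = x**2. S = -1/2*x*y**2 - 5/3*x*y - 5/18*x - 2/9*y - 10/9.
  leading term x*y**2: subtract (-1/8*y**2)·f_2 from -1/2*x*y**2 - 5/3*x*y - 5/18*x - 2/9*y - 10/9 → -5/3*x*y - 5/18*x + 1/4*y**4 + y**3 + 1/4*y**2 - 2/9*y - 10/9
  leading term x*y: subtract (-5/12*y)·f_2 from -5/3*x*y - 5/18*x + 1/4*y**4 + y**3 + 1/4*y**2 - 2/9*y - 10/9 → -5/18*x + 1/4*y**4 + 11/6*y**3 + 43/12*y**2 + 11/18*y - 10/9
  leading term x: subtract (-5/72)·f_2 from -5/18*x + 1/4*y**4 + 11/6*y**3 + 43/12*y**2 + 11/18*y - 10/9 → 1/4*y**4 + 11/6*y**3 + 67/18*y**2 + 7/6*y - 35/36
  leading term y**4: no divisor's leading term divides it; move 1/4*y**4 to the remainder.
  leading term y**3: no divisor's leading term divides it; move 11/6*y**3 to the remainder.
  leading term y**2: no divisor's leading term divides it; move 67/18*y**2 to the remainder.
  leading term y: no divisor's leading term divides it; move 7/6*y to the remainder.
  leading term 1: no divisor's leading term divides it; move -35/36 to the remainder.
  remainder 1/4*y**4 + 11/6*y**3 + 67/18*y**2 + 7/6*y - 35/36 ≠ 0; add h_3 = 1/4*y**4 + 11/6*y**3 + 67/18*y**2 + 7/6*y - 35/36 to the basis.

The other S-polynomials (S(f_1,h_3), S(f_2,h_3)) all reduce to 0 modulo the current basis, so we have a Gröbner basis.
Inter-reduce: drop elements whose leading term is divisible by another's, tail-reduce, and make monic.
Reduced Gröbner basis: {x + 1/2*y**2 + 2*y + 1/2, y**4 + 22/3*y**3 + 134/9*y**2 + 14/3*y - 35/9}.
Label its elements g_1 = x + 1/2*y**2 + 2*y + 1/2, g_2 = y**4 + 22/3*y**3 + 134/9*y**2 + 14/3*y - 35/9.

Reduce p = -5*x + 15/2*y**2 - 10*y - 3/2 modulo G:
  leading term x: subtract (-5)·g_1 from -5*x + 15/2*y**2 - 10*y - 3/2 → 10*y**2 + 1
  leading term y**2: no divisor's leading term divides it; move 10*y**2 to the remainder.
  leading term 1: no divisor's leading term divides it; move 1 to the remainder.
  normal form = 10*y**2 + 1.
The normal form is nonzero, so p ∉ I. Since p minus its normal form lies in I, I + (p) = I + (r) where r = 10*y**2 + 1; decide whether this ideal is the whole ring.
Run Buchberger on G together with r (pairs among the g_i already reduce to 0 since G is a Gröbner basis):
g_1 = x + 1/2*y**2 + 2*y + 1/2, LT = x.
g_2 = y**4 + 22/3*y**3 + 134/9*y**2 + 14/3*y - 35/9, LT = y**4.
r = 10*y**2 + 1, LT = y**2.

S(g_2,r): lcm = y**4. S = 22/3*y**3 + 1331/90*y**2 + 14/3*y - 35/9.
  leading term y**3: subtract (11/15*y)·r from 22/3*y**3 + 1331/90*y**2 + 14/3*y - 35/9 → 1331/90*y**2 + 59/15*y - 35/9
  leading term y**2: subtract (1331/900)·r from 1331/90*y**2 + 59/15*y - 35/9 → 59/15*y - 4831/900
  leading term y: no divisor's leading term divides it; move 59/15*y to the remainder.
  leading term 1: no divisor's leading term divides it; move -4831/900 to the remainder.
  remainder 59/15*y - 4831/900 ≠ 0; add m_4 = 59/15*y - 4831/900 to the basis.

S(g_2,m_4): lcm = y**4. S = 30791/3540*y**3 + 134/9*y**2 + 14/3*y - 35/9.
  leading term y**3: subtract (30791/35400*y)·r from 30791/3540*y**3 + 134/9*y**2 + 14/3*y - 35/9 → 134/9*y**2 + 44803/11800*y - 35/9
  leading term y**2: subtract (67/45)·r from 134/9*y**2 + 44803/11800*y - 35/9 → 44803/11800*y - 242/45
  leading term y: subtract (134409/139240)·m_4 from 44803/11800*y - 242/45 → -24591721/125316000
  leading term 1: no divisor's leading term divides it; move -24591721/125316000 to the remainder.
  remainder -24591721/125316000 ≠ 0; add m_5 = -24591721/125316000 to the basis.

The other S-polynomials (S(g_1,g_2), S(g_1,r), S(g_1,m_4), S(r,m_4), S(g_1,m_5), S(g_2,m_5), S(r,m_5), S(m_4,m_5)) all reduce to 0 modulo the current basis, so we have a Gröbner basis.
Inter-reduce: drop elements whose leading term is divisible by another's, tail-reduce, and make monic.
Reduced Gröbner basis: {1}.
The reduced Gröbner basis of I + (p) is {1}: the ideal is the whole ring, so the enlarged system has no common solution — adjoining p is inconsistent.

Ideal membership is decidable via reduction modulo a Gröbner basis.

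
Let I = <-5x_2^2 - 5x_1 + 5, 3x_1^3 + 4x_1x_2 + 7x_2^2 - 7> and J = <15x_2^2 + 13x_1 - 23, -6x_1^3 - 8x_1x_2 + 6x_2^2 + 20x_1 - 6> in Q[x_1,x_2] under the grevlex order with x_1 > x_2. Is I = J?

No, the ideals differ.

Since reduced Gröbner bases are canonical representatives of ideals under a given ordering, it suffices to compute and compare them.
Buchberger on the first generating set:
f_1 = -5x_2^2 - 5x_1 + 5, LT = x_2^2.
f_2 = 3x_1^3 + 4x_1x_2 + 7x_2^2 - 7, LT = x_1^3.

The S-polynomials (S(f_1,f_2)) all reduce to 0 modulo the current basis, so we have a Gröbner basis.
Inter-reduce: drop elements whose leading term is divisible by another's, tail-reduce, and make monic.
Reduced Gröbner basis: {x_1^3 + 4/3x_1x_2 - 7/3x_1, x_2^2 + x_1 - 1}.

Buchberger on the second generating set:
h_1 = 15x_2^2 + 13x_1 - 23, LT = x_2^2.
h_2 = -6x_1^3 - 8x_1x_2 + 6x_2^2 + 20x_1 - 6, LT = x_1^3.

The S-polynomials (S(h_1,h_2)) all reduce to 0 modulo the current basis, so we have a Gröbner basis.
Inter-reduce: drop elements whose leading term is divisible by another's, tail-reduce, and make monic.
Reduced Gröbner basis: {x_1^3 + 4/3x_1x_2 - 37/15x_1 - 8/15, x_2^2 + 13/15x_1 - 23/15}.

Since the reduced bases disagree, the two ideals are not the same.
The choice of monomial ordering does not affect the verdict — as long as both bases are computed under the same ordering, their equality decides ideal equality.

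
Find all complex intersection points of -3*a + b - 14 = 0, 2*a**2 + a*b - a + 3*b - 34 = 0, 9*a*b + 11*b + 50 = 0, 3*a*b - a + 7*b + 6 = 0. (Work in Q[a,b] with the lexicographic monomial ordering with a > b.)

Compute a lex Gröbner basis by Buchberger's algorithm.
f_1 = -3*a + b - 14, LT = a.
f_2 = 2*a**2 + a*b - a + 3*b - 34, LT = a**2.
f_3 = 9*a*b + 11*b + 50, LT = a*b.
f_4 = 3*a*b - a + 7*b + 6, LT = a*b.

S(f_1,f_2): lcm = a**2. S = -5/6*a*b + 31/6*a - 3/2*b + 17.
  leading term a*b: subtract (5/18*b)·f_1 from -5/6*a*b + 31/6*a - 3/2*b + 17 → 31/6*a - 5/18*b**2 + 43/18*b + 17
  leading term a: subtract (-31/18)·f_1 from 31/6*a - 5/18*b**2 + 43/18*b + 17 → -5/18*b**2 + 37/9*b - 64/9
  leading term b**2: no divisor's leading term divides it; move -5/18*b**2 to the remainder.
  leading term b: no divisor's leading term divides it; move 37/9*b to the remainder.
  leading term 1: no divisor's leading term divides it; move -64/9 to the remainder.
  remainder -5/18*b**2 + 37/9*b - 64/9 ≠ 0; add h_5 = -5/18*b**2 + 37/9*b - 64/9 to the basis.

S(f_1,f_3): lcm = a*b. S = -1/3*b**2 + 31/9*b - 50/9.
  leading term b**2: subtract (6/5)·h_5 from -1/3*b**2 + 31/9*b - 50/9 → -67/45*b + 134/45
  leading term b: no divisor's leading term divides it; move -67/45*b to the remainder.
  leading term 1: no divisor's leading term divides it; move 134/45 to the remainder.
  remainder -67/45*b + 134/45 ≠ 0; add h_6 = -67/45*b + 134/45 to the basis.

The other S-polynomials (S(f_1,f_4), S(f_2,f_3), S(f_2,f_4), S(f_3,f_4), S(f_1,h_5), S(f_2,h_5), S(f_3,h_5), S(f_4,h_5), S(f_1,h_6), S(f_2,h_6), S(f_3,h_6), S(f_4,h_6), S(h_5,h_6)) all reduce to 0 modulo the current basis, so we have a Gröbner basis.
Inter-reduce: drop elements whose leading term is divisible by another's, tail-reduce, and make monic.
Reduced Gröbner basis: {a + 4, b - 2}.

Elimination: the polynomial b - 2 lies in the elimination ideal for b, so b ∈ {2}. For each such b, the remaining basis elements (now univariate) give the rest of the solution.
  b = 2: the earlier basis element becomes a + 4 = 0, giving a = -4 — point (-4, 2).
Substituting each solution back into the original system confirms all equations vanish.

{(-4, 2)}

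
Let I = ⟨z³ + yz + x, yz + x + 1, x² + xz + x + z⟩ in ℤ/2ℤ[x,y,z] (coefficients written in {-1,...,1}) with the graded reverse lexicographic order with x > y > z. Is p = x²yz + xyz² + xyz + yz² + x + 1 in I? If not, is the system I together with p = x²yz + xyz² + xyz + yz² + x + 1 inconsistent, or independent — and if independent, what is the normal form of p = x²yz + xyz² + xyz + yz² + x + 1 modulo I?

First compute the reduced Gröbner basis of I by Buchberger's algorithm.
f_1 = z³ + yz + x, LT = z³.
f_2 = yz + x + 1, LT = yz.
f_3 = x² + xz + x + z, LT = x².

S(f_1,f_2): lcm = yz³. S = y²z + xz² + xy + z².
  reduce S modulo (f_1, f_2, f_3):
  remainder xz² + z² + y ≠ 0; add h_4 = xz² + z² + y to the basis.

S(f_2,h_4): lcm = xyz². S = x²z + yz² + y² + xz.
  reduce S modulo (f_1, f_2, f_3, h_4):
  remainder y² + xz + y + z ≠ 0; add h_5 = y² + xz + y + z to the basis.

S(f_3,h_4): lcm = x²z². S = xz³ + z³ + xy.
  reduce S modulo (f_1, f_2, f_3, h_4, h_5):
  remainder xy + x + 1 ≠ 0; add h_6 = xy + x + 1 to the basis.

The other S-polynomials (S(f_1,f_3), S(f_2,f_3), S(f_1,h_4), S(f_1,h_5), S(f_2,h_5), S(f_3,h_5), S(h_4,h_5), S(f_1,h_6), S(f_2,h_6), S(f_3,h_6), S(h_4,h_6), S(h_5,h_6)) all reduce to 0 modulo the current basis, so we have a Gröbner basis.
Inter-reduce: drop elements whose leading term is divisible by another's, tail-reduce, and make monic.
Reduced Gröbner basis: {xz² + z² + y, z³ + 1, x² + xz + x + z, xy + x + 1, y² + xz + y + z, yz + x + 1}.
Label its elements g_1 = xz² + z² + y, g_2 = z³ + 1, g_3 = x² + xz + x + z, g_4 = xy + x + 1, g_5 = y² + xz + y + z, g_6 = yz + x + 1.

Reduce p = x²yz + xyz² + xyz + yz² + x + 1 modulo G:
  leading term x²yz: subtract (yz)·g_3 from x²yz + xyz² + xyz + yz² + x + 1 → x + 1
  leading term x: no divisor's leading term divides it; move x to the remainder.
  leading term 1: no divisor's leading term divides it; move 1 to the remainder.
  normal form = x + 1.
The normal form is nonzero, so p ∉ I. Since p minus its normal form lies in I, I + (p) = I + (r) where r = x + 1; decide whether this ideal is the whole ring.
Run Buchberger on G together with r (pairs among the g_i already reduce to 0 since G is a Gröbner basis):
g_1 = xz² + z² + y, LT = xz².
g_2 = z³ + 1, LT = z³.
g_3 = x² + xz + x + z, LT = x².
g_4 = xy + x + 1, LT = xy.
g_5 = y² + xz + y + z, LT = y².
g_6 = yz + x + 1, LT = yz.
r = x + 1, LT = x.

S(g_1,r): lcm = xz². S = y.
  reduce S modulo (g_1, g_2, g_3, g_4, g_5, g_6, r):
  remainder y ≠ 0; add m_8 = y to the basis.

The other S-polynomials (S(g_1,g_2), S(g_1,g_3), S(g_1,g_4), S(g_1,g_5), S(g_1,g_6), S(g_2,g_3), S(g_2,g_4), S(g_2,g_5), S(g_2,g_6), S(g_2,r), S(g_3,g_4), S(g_3,g_5), S(g_3,g_6), S(g_3,r), S(g_4,g_5), S(g_4,g_6), S(g_4,r), S(g_5,g_6), S(g_5,r), S(g_6,r), S(g_1,m_8), S(g_2,m_8), S(g_3,m_8), S(g_4,m_8), S(g_5,m_8), S(g_6,m_8), S(r,m_8)) all reduce to 0 modulo the current basis, so we have a Gröbner basis.
Inter-reduce: drop elements whose leading term is divisible by another's, tail-reduce, and make monic.
Reduced Gröbner basis: {z³ + 1, x + 1, y}.
The reduced Gröbner basis of I + (p) is {z³ + 1, x + 1, y} ≠ {1}, a proper ideal, so the enlarged system stays consistent: p is independent of I, with normal form x + 1.

x²yz + xyz² + xyz + yz² + x + 1 is independent of I; its normal form modulo I is x + 1.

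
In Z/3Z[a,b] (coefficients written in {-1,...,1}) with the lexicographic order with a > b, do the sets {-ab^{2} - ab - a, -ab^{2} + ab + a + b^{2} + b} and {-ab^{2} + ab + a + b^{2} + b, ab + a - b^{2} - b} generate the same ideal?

Yes, the ideals are equal.

Two ideals are equal iff their reduced Gröbner bases coincide (the reduced basis is unique for a fixed ordering).
Buchberger on the first generating set:
f_1 = -ab^{2} - ab - a, LT = ab^{2}.
f_2 = -ab^{2} + ab + a + b^{2} + b, LT = ab^{2}.

S(f_1,f_2): lcm = ab^{2}. S = -ab - a + b^{2} + b.
  leading term ab: no divisor's leading term divides it; move -ab to the remainder.
  leading term a: no divisor's leading term divides it; move -a to the remainder.
  leading term b^{2}: no divisor's leading term divides it; move b^{2} to the remainder.
  leading term b: no divisor's leading term divides it; move b to the remainder.
  remainder -ab - a + b^{2} + b ≠ 0; add g_3 = -ab - a + b^{2} + b to the basis.

S(f_1,g_3): lcm = ab^{2}. S = a + b^{3} + b^{2}.
  leading term a: no divisor's leading term divides it; move a to the remainder.
  leading term b^{3}: no divisor's leading term divides it; move b^{3} to the remainder.
  leading term b^{2}: no divisor's leading term divides it; move b^{2} to the remainder.
  remainder a + b^{3} + b^{2} ≠ 0; add g_4 = a + b^{3} + b^{2} to the basis.

S(f_1,g_4): lcm = ab^{2}. S = ab + a - b^{5} - b^{4}.
  leading term ab: subtract (-1)·g_3 from ab + a - b^{5} - b^{4} → -b^{5} - b^{4} + b^{2} + b
  leading term b^{5}: no divisor's leading term divides it; move -b^{5} to the remainder.
  leading term b^{4}: no divisor's leading term divides it; move -b^{4} to the remainder.
  leading term b^{2}: no divisor's leading term divides it; move b^{2} to the remainder.
  leading term b: no divisor's leading term divides it; move b to the remainder.
  remainder -b^{5} - b^{4} + b^{2} + b ≠ 0; add g_5 = -b^{5} - b^{4} + b^{2} + b to the basis.

S(g_3,g_4): lcm = ab. S = a - b^{4} - b^{3} - b^{2} - b.
  leading term a: subtract (1)·g_4 from a - b^{4} - b^{3} - b^{2} - b → -b^{4} + b^{3} + b^{2} - b
  leading term b^{4}: no divisor's leading term divides it; move -b^{4} to the remainder.
  leading term b^{3}: no divisor's leading term divides it; move b^{3} to the remainder.
  leading term b^{2}: no divisor's leading term divides it; move b^{2} to the remainder.
  leading term b: no divisor's leading term divides it; move -b to the remainder.
  remainder -b^{4} + b^{3} + b^{2} - b ≠ 0; add g_6 = -b^{4} + b^{3} + b^{2} - b to the basis.

The other S-polynomials (S(f_2,g_3), S(f_2,g_4), S(f_1,g_5), S(f_2,g_5), S(g_3,g_5), S(g_4,g_5), S(f_1,g_6), S(f_2,g_6), S(g_3,g_6), S(g_4,g_6), S(g_5,g_6)) all reduce to 0 modulo the current basis, so we have a Gröbner basis.
Inter-reduce: drop elements whose leading term is divisible by another's, tail-reduce, and make monic.
Reduced Gröbner basis: {a + b^{3} + b^{2}, b^{4} - b^{3} - b^{2} + b}.

Buchberger on the second generating set:
h_1 = -ab^{2} + ab + a + b^{2} + b, LT = ab^{2}.
h_2 = ab + a - b^{2} - b, LT = ab.

S(h_1,h_2): lcm = ab^{2}. S = ab - a + b^{3} - b.
  leading term ab: subtract (1)·h_2 from ab - a + b^{3} - b → a + b^{3} + b^{2}
  leading term a: no divisor's leading term divides it; move a to the remainder.
  leading term b^{3}: no divisor's leading term divides it; move b^{3} to the remainder.
  leading term b^{2}: no divisor's leading term divides it; move b^{2} to the remainder.
  remainder a + b^{3} + b^{2} ≠ 0; add k_3 = a + b^{3} + b^{2} to the basis.

S(h_1,k_3): lcm = ab^{2}. S = -ab - a - b^{5} - b^{4} - b^{2} - b.
  leading term ab: subtract (-1)·h_2 from -ab - a - b^{5} - b^{4} - b^{2} - b → -b^{5} - b^{4} + b^{2} + b
  leading term b^{5}: no divisor's leading term divides it; move -b^{5} to the remainder.
  leading term b^{4}: no divisor's leading term divides it; move -b^{4} to the remainder.
  leading term b^{2}: no divisor's leading term divides it; move b^{2} to the remainder.
  leading term b: no divisor's leading term divides it; move b to the remainder.
  remainder -b^{5} - b^{4} + b^{2} + b ≠ 0; add k_4 = -b^{5} - b^{4} + b^{2} + b to the basis.

S(h_2,k_3): lcm = ab. S = a - b^{4} - b^{3} - b^{2} - b.
  leading term a: subtract (1)·k_3 from a - b^{4} - b^{3} - b^{2} - b → -b^{4} + b^{3} + b^{2} - b
  leading term b^{4}: no divisor's leading term divides it; move -b^{4} to the remainder.
  leading term b^{3}: no divisor's leading term divides it; move b^{3} to the remainder.
  leading term b^{2}: no divisor's leading term divides it; move b^{2} to the remainder.
  leading term b: no divisor's leading term divides it; move -b to the remainder.
  remainder -b^{4} + b^{3} + b^{2} - b ≠ 0; add k_5 = -b^{4} + b^{3} + b^{2} - b to the basis.

The other S-polynomials (S(h_1,k_4), S(h_2,k_4), S(k_3,k_4), S(h_1,k_5), S(h_2,k_5), S(k_3,k_5), S(k_4,k_5)) all reduce to 0 modulo the current basis, so we have a Gröbner basis.
Inter-reduce: drop elements whose leading term is divisible by another's, tail-reduce, and make monic.
Reduced Gröbner basis: {a + b^{3} + b^{2}, b^{4} - b^{3} - b^{2} + b}.

These coincide, so the ideals are equal.
The choice of monomial ordering does not affect the verdict — as long as both bases are computed under the same ordering, their equality decides ideal equality.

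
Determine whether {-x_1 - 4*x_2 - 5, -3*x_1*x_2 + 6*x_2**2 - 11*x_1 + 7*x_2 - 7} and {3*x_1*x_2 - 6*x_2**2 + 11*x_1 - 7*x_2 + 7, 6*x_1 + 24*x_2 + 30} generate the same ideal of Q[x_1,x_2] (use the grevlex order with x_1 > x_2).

Equality of ideals is decidable: compute both reduced Gröbner bases (unique for the ordering) and check whether they agree.
Buchberger on the first generating set:
f_1 = -x_1 - 4*x_2 - 5, LT = x_1.
f_2 = -3*x_1*x_2 + 6*x_2**2 - 11*x_1 + 7*x_2 - 7, LT = x_1*x_2.

S(f_1,f_2): lcm = x_1*x_2. S = 6*x_2**2 - 11/3*x_1 + 22/3*x_2 - 7/3.
  reduce S modulo (f_1, f_2):
  remainder 6*x_2**2 + 22*x_2 + 16 ≠ 0; add g_3 = 6*x_2**2 + 22*x_2 + 16 to the basis.

The other S-polynomials (S(f_1,g_3), S(f_2,g_3)) all reduce to 0 modulo the current basis, so we have a Gröbner basis.
Inter-reduce: drop elements whose leading term is divisible by another's, tail-reduce, and make monic.
Reduced Gröbner basis: {x_2**2 + 11/3*x_2 + 8/3, x_1 + 4*x_2 + 5}.

Buchberger on the second generating set:
h_1 = 3*x_1*x_2 - 6*x_2**2 + 11*x_1 - 7*x_2 + 7, LT = x_1*x_2.
h_2 = 6*x_1 + 24*x_2 + 30, LT = x_1.

S(h_1,h_2): lcm = x_1*x_2. S = -6*x_2**2 + 11/3*x_1 - 22/3*x_2 + 7/3.
  reduce S modulo (h_1, h_2):
  remainder -6*x_2**2 - 22*x_2 - 16 ≠ 0; add k_3 = -6*x_2**2 - 22*x_2 - 16 to the basis.

The other S-polynomials (S(h_1,k_3), S(h_2,k_3)) all reduce to 0 modulo the current basis, so we have a Gröbner basis.
Inter-reduce: drop elements whose leading term is divisible by another's, tail-reduce, and make monic.
Reduced Gröbner basis: {x_2**2 + 11/3*x_2 + 8/3, x_1 + 4*x_2 + 5}.

Same reduced basis, so the two generating sets span the same ideal.
The same test decides containment: I ⊆ J iff every generator of I reduces to 0 modulo a Gröbner basis of J.

Yes, the ideals are equal.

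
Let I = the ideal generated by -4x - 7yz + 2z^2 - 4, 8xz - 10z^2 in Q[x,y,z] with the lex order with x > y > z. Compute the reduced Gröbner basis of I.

f_1 = -4x - 7yz + 2z^2 - 4, LT = x.
f_2 = 8xz - 10z^2, LT = xz.

S(f_1,f_2): lcm = xz. S = 7/4yz^2 - 1/2z^3 + 5/4z^2 + z.
  reduce S modulo (f_1, f_2):
  remainder 7/4yz^2 - 1/2z^3 + 5/4z^2 + z ≠ 0; add g_3 = 7/4yz^2 - 1/2z^3 + 5/4z^2 + z to the basis.

The other S-polynomials (S(f_1,g_3), S(f_2,g_3)) all reduce to 0 modulo the current basis, so we have a Gröbner basis.
Inter-reduce: drop elements whose leading term is divisible by another's, tail-reduce, and make monic.

G = {x + 7/4yz - 1/2z^2 + 1, yz^2 - 2/7z^3 + 5/7z^2 + 4/7z}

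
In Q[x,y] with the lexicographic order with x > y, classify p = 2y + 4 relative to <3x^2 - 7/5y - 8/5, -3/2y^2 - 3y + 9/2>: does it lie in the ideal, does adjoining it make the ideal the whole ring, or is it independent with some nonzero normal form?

First compute the reduced Gröbner basis of I by Buchberger's algorithm.
f_1 = 3x^2 - 7/5y - 8/5, LT = x^2.
f_2 = -3/2y^2 - 3y + 9/2, LT = y^2.

S(f_1,f_2): leading monomials are coprime, so the S-polynomial reduces to 0 (Buchberger's first criterion).
Every S-polynomial of the final basis reduces to 0, so we have a Gröbner basis.
Inter-reduce: drop elements whose leading term is divisible by another's, tail-reduce, and make monic.
Reduced Gröbner basis: {x^2 - 7/15y - 8/15, y^2 + 2y - 3}.
Label its elements g_1 = x^2 - 7/15y - 8/15, g_2 = y^2 + 2y - 3.

Reduce p = 2y + 4 modulo G:
  leading term y: no divisor's leading term divides it; move 2y to the remainder.
  leading term 1: no divisor's leading term divides it; move 4 to the remainder.
  normal form = 2y + 4.
The normal form is nonzero, so p ∉ I. Since p minus its normal form lies in I, I + (p) = I + (r) where r = 2y + 4; decide whether this ideal is the whole ring.
Run Buchberger on G together with r (pairs among the g_i already reduce to 0 since G is a Gröbner basis):
g_1 = x^2 - 7/15y - 8/15, LT = x^2.
g_2 = y^2 + 2y - 3, LT = y^2.
r = 2y + 4, LT = y.

S(g_1,g_2): leading monomials are coprime, so the S-polynomial reduces to 0 (Buchberger's first criterion).
S(g_1,r): leading monomials are coprime, so the S-polynomial reduces to 0 (Buchberger's first criterion).
S(g_2,r): lcm = y^2. S = -3.
  leading term 1: no divisor's leading term divides it; move -3 to the remainder.
  remainder -3 ≠ 0; add m_4 = -3 to the basis.

S(g_1,m_4): leading monomials are coprime, so the S-polynomial reduces to 0 (Buchberger's first criterion).
S(g_2,m_4): leading monomials are coprime, so the S-polynomial reduces to 0 (Buchberger's first criterion).
S(r,m_4): leading monomials are coprime, so the S-polynomial reduces to 0 (Buchberger's first criterion).
Every S-polynomial of the final basis reduces to 0, so we have a Gröbner basis.
Inter-reduce: drop elements whose leading term is divisible by another's, tail-reduce, and make monic.
Reduced Gröbner basis: {1}.
The reduced Gröbner basis of I + (p) is {1}: the ideal is the whole ring, so the enlarged system has no common solution — adjoining p is inconsistent.

Ideal membership is decidable via reduction modulo a Gröbner basis.

Adjoining 2y + 4 makes the ideal the whole ring: the system is inconsistent.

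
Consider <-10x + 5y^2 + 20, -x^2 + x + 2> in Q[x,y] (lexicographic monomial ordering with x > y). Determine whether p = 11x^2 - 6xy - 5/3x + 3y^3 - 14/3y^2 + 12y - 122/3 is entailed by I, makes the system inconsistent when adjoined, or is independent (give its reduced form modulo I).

11x^2 - 6xy - 5/3x + 3y^3 - 14/3y^2 + 12y - 122/3 lies in I (it reduces to 0).

First compute the reduced Gröbner basis of I by Buchberger's algorithm.
f_1 = -10x + 5y^2 + 20, LT = x.
f_2 = -x^2 + x + 2, LT = x^2.

S(f_1,f_2): lcm = x^2. S = -1/2xy^2 - x + 2.
  reduce S modulo (f_1, f_2):
  remainder -1/4y^4 - 3/2y^2 ≠ 0; add h_3 = -1/4y^4 - 3/2y^2 to the basis.

The other S-polynomials (S(f_1,h_3), S(f_2,h_3)) all reduce to 0 modulo the current basis, so we have a Gröbner basis.
Inter-reduce: drop elements whose leading term is divisible by another's, tail-reduce, and make monic.
Reduced Gröbner basis: {x - 1/2y^2 - 2, y^4 + 6y^2}.
Label its elements g_1 = x - 1/2y^2 - 2, g_2 = y^4 + 6y^2.

Reduce p = 11x^2 - 6xy - 5/3x + 3y^3 - 14/3y^2 + 12y - 122/3 modulo G:
  leading term x^2: subtract (11x)·g_1 from 11x^2 - 6xy - 5/3x + 3y^3 - 14/3y^2 + 12y - 122/3 → 11/2xy^2 - 6xy + 61/3x + 3y^3 - 14/3y^2 + 12y - 122/3
  leading term xy^2: subtract (11/2y^2)·g_1 from 11/2xy^2 - 6xy + 61/3x + 3y^3 - 14/3y^2 + 12y - 122/3 → -6xy + 61/3x + 11/4y^4 + 3y^3 + 19/3y^2 + 12y - 122/3
  leading term xy: subtract (-6y)·g_1 from -6xy + 61/3x + 11/4y^4 + 3y^3 + 19/3y^2 + 12y - 122/3 → 61/3x + 11/4y^4 + 19/3y^2 - 122/3
  leading term x: subtract (61/3)·g_1 from 61/3x + 11/4y^4 + 19/3y^2 - 122/3 → 11/4y^4 + 33/2y^2
  leading term y^4: subtract (11/4)·g_2 from 11/4y^4 + 33/2y^2 → 0
  normal form = 0.
Since the normal form is 0, p ∈ I.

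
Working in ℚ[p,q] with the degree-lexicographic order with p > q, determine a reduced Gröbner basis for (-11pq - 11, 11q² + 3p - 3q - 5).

G = {p² - 5/3p - 11/3q + 1, pq + 1, q² + 3/11p - 3/11q - 5/11}

f_1 = -11pq - 11, LT = pq.
f_2 = 11q² + 3p - 3q - 5, LT = q².

S(f_1,f_2): lcm = pq². S = -3/11p² + 3/11pq + 5/11p + q.
  leading term p²: no divisor's leading term divides it; move -3/11p² to the remainder.
  leading term pq: subtract (-3/121)·f_1 from 3/11pq + 5/11p + q → 5/11p + q - 3/11
  leading term p: no divisor's leading term divides it; move 5/11p to the remainder.
  leading term q: no divisor's leading term divides it; move q to the remainder.
  leading term 1: no divisor's leading term divides it; move -3/11 to the remainder.
  remainder -3/11p² + 5/11p + q - 3/11 ≠ 0; add g_3 = -3/11p² + 5/11p + q - 3/11 to the basis.

S(f_1,g_3): lcm = p²q. S = 5/3pq + 11/3q² + p - q.
  leading term pq: subtract (-5/33)·f_1 from 5/3pq + 11/3q² + p - q → 11/3q² + p - q - 5/3
  leading term q²: subtract (⅓)·f_2 from 11/3q² + p - q - 5/3 → 0
  remainder 0.

S(f_2,g_3): leading monomials are coprime, so the S-polynomial reduces to 0 (Buchberger's first criterion).
Every S-polynomial of the final basis reduces to 0, so we have a Gröbner basis.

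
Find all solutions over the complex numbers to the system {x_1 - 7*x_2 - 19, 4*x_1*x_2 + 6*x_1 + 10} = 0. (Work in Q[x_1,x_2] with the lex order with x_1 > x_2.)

{(7/2, -31/14), (5, -2)}

Compute a lex Gröbner basis by Buchberger's algorithm.
f_1 = x_1 - 7*x_2 - 19, LT = x_1.
f_2 = 4*x_1*x_2 + 6*x_1 + 10, LT = x_1*x_2.

S(f_1,f_2): lcm = x_1*x_2. S = -3/2*x_1 - 7*x_2**2 - 19*x_2 - 5/2.
  leading term x_1: subtract (-3/2)·f_1 from -3/2*x_1 - 7*x_2**2 - 19*x_2 - 5/2 → -7*x_2**2 - 59/2*x_2 - 31
  leading term x_2**2: no divisor's leading term divides it; move -7*x_2**2 to the remainder.
  leading term x_2: no divisor's leading term divides it; move -59/2*x_2 to the remainder.
  leading term 1: no divisor's leading term divides it; move -31 to the remainder.
  remainder -7*x_2**2 - 59/2*x_2 - 31 ≠ 0; add h_3 = -7*x_2**2 - 59/2*x_2 - 31 to the basis.

The other S-polynomials (S(f_1,h_3), S(f_2,h_3)) all reduce to 0 modulo the current basis, so we have a Gröbner basis.
Inter-reduce: drop elements whose leading term is divisible by another's, tail-reduce, and make monic.
Reduced Gröbner basis: {x_1 - 7*x_2 - 19, x_2**2 + 59/14*x_2 + 31/7}.

A lex Gröbner basis eliminates variables successively. Here x_2**2 + 59/14*x_2 + 31/7 depends only on x_2, with roots {-31/14, -2}; lifting each root through the earlier basis elements recovers the full solutions.
  x_2 = -31/14: the earlier basis element becomes x_1 - 7/2 = 0, giving x_1 = 7/2 — point (7/2, -31/14).
  x_2 = -2: the earlier basis element becomes x_1 - 5 = 0, giving x_1 = 5 — point (5, -2).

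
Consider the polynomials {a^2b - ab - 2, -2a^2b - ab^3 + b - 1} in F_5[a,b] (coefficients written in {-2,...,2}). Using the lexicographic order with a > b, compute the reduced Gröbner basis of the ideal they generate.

f_1 = a^2b - ab - 2, LT = a^2b.
f_2 = -2a^2b - ab^3 + b - 1, LT = a^2b.

S(f_1,f_2): lcm = a^2b. S = 2ab^3 - ab - 2b.
  leading term ab^3: no divisor's leading term divides it; move 2ab^3 to the remainder.
  leading term ab: no divisor's leading term divides it; move -ab to the remainder.
  leading term b: no divisor's leading term divides it; move -2b to the remainder.
  remainder 2ab^3 - ab - 2b ≠ 0; add g_3 = 2ab^3 - ab - 2b to the basis.

S(f_1,g_3): lcm = a^2b^3. S = -2a^2b - ab^3 + ab - 2b^2.
  leading term a^2b: subtract (-2)·f_1 from -2a^2b - ab^3 + ab - 2b^2 → -ab^3 - ab - 2b^2 + 1
  leading term ab^3: subtract (2)·g_3 from -ab^3 - ab - 2b^2 + 1 → ab - 2b^2 - b + 1
  leading term ab: no divisor's leading term divides it; move ab to the remainder.
  leading term b^2: no divisor's leading term divides it; move -2b^2 to the remainder.
  leading term b: no divisor's leading term divides it; move -b to the remainder.
  leading term 1: no divisor's leading term divides it; move 1 to the remainder.
  remainder ab - 2b^2 - b + 1 ≠ 0; add g_4 = ab - 2b^2 - b + 1 to the basis.

S(f_1,g_4): lcm = a^2b. S = 2ab^2 - a - 2.
  leading term ab^2: subtract (2b)·g_4 from 2ab^2 - a - 2 → -a - b^3 + 2b^2 - 2b - 2
  leading term a: no divisor's leading term divides it; move -a to the remainder.
  leading term b^3: no divisor's leading term divides it; move -b^3 to the remainder.
  leading term b^2: no divisor's leading term divides it; move 2b^2 to the remainder.
  leading term b: no divisor's leading term divides it; move -2b to the remainder.
  leading term 1: no divisor's leading term divides it; move -2 to the remainder.
  remainder -a - b^3 + 2b^2 - 2b - 2 ≠ 0; add g_5 = -a - b^3 + 2b^2 - 2b - 2 to the basis.

S(g_3,g_4): lcm = ab^3. S = 2ab + 2b^4 + b^3 - b^2 - b.
  leading term ab: subtract (2)·g_4 from 2ab + 2b^4 + b^3 - b^2 - b → 2b^4 + b^3 - 2b^2 + b - 2
  leading term b^4: no divisor's leading term divides it; move 2b^4 to the remainder.
  leading term b^3: no divisor's leading term divides it; move b^3 to the remainder.
  leading term b^2: no divisor's leading term divides it; move -2b^2 to the remainder.
  leading term b: no divisor's leading term divides it; move b to the remainder.
  leading term 1: no divisor's leading term divides it; move -2 to the remainder.
  remainder 2b^4 + b^3 - 2b^2 + b - 2 ≠ 0; add g_6 = 2b^4 + b^3 - 2b^2 + b - 2 to the basis.

The other S-polynomials (S(f_2,g_3), S(f_2,g_4), S(f_1,g_5), S(f_2,g_5), S(g_3,g_5), S(g_4,g_5), S(f_1,g_6), S(f_2,g_6), S(g_3,g_6), S(g_4,g_6), S(g_5,g_6)) all reduce to 0 modulo the current basis, so we have a Gröbner basis.
Inter-reduce: drop elements whose leading term is divisible by another's, tail-reduce, and make monic.

G = {a + b^3 - 2b^2 + 2b + 2, b^4 - 2b^3 - b^2 - 2b - 1}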